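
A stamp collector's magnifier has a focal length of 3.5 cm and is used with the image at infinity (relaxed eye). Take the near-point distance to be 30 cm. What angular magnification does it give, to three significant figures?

M = D/f = 30/3.5 = 8.571.

8.57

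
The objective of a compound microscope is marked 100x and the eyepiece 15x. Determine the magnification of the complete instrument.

1500

The overall magnification of a compound microscope is the product of the objective and eyepiece magnifications:
M = M_obj x M_eye = 100 x 15 = 1500.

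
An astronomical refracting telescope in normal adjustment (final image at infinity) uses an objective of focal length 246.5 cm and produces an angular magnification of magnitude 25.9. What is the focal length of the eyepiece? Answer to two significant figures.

|M| = f_obj/f_eye, so f_eye = f_obj/|M| = 246.5/25.9 = 9.517 cm.

9.5 cm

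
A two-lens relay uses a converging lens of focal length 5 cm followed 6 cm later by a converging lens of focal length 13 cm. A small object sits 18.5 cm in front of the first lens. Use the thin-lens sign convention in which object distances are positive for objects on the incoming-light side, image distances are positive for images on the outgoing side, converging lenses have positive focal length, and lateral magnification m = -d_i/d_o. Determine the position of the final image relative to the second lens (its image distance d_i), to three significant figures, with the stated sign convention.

0.799 cm

Lens 1: 1/d_i1 = 1/f_1 - 1/d_o1 = 1/5 - 1/18.5 = 0.14595 cm^-1, so d_i1 = 6.852 cm.
This image would form 6.852 cm past lens 1, i.e. 0.852 cm beyond lens 2, so it is a virtual object for lens 2: d_o2 = 6 - 6.852 = -0.852 cm.
Lens 2: 1/d_i2 = 1/f_2 - 1/d_o2 = 1/13 - 1/(-0.852) = 1.25084 cm^-1, so d_i2 = 0.799 cm.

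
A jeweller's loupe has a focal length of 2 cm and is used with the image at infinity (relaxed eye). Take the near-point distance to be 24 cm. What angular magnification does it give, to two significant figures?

M = D/f = 24/2 = 12.000.

12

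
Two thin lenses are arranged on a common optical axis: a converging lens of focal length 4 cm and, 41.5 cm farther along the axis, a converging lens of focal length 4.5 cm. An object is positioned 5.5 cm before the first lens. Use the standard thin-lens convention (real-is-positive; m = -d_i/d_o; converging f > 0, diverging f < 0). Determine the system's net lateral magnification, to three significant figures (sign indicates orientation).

0.537

Lens 1: 1/d_i1 = 1/f_1 - 1/d_o1 = 1/4 - 1/5.5 = 0.06818 cm^-1, so d_i1 = 14.667 cm.
m_1 = -(14.667)/5.5 = -2.6667.
Object distance for lens 2: d_o2 = 41.5 - 14.667 = 26.833 cm.
Lens 2: 1/d_i2 = 1/f_2 - 1/d_o2 = 1/4.5 - 1/(26.833) = 0.18496 cm^-1, so d_i2 = 5.407 cm.
m_2 = -(5.407)/(26.833) = -0.2015.
Overall magnification: m = m_1 m_2 = 0.5373.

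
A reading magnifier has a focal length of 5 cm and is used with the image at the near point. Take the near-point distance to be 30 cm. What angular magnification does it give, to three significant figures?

M = 1 + D/f = 1 + 30/5 = 7.000.

7.00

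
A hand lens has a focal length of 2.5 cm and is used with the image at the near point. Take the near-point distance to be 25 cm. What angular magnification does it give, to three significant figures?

11.0

M = 1 + D/f = 1 + 25/2.5 = 11.000.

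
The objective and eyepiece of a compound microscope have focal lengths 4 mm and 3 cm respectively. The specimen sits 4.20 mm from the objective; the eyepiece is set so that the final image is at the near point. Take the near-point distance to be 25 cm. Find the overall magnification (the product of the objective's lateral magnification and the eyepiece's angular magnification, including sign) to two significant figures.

-190

Convert to cm: f_obj = 4 mm = 0.4 cm; d_o = 4.20 mm = 0.42 cm.
Objective: 1/d_i = 1/f_obj - 1/d_o = 1/0.4 - 1/0.42 = 0.11905 cm^-1, so d_i = 8.400 cm.
m_obj = -d_i/d_o = -8.400/0.42 = -20.000.
Eyepiece angular magnification (image at near point): M_eye = 1 + D/f_e = 1 + 25/3 = 9.333.
Overall M = m_obj x M_eye = (-20.000)(9.333) = -186.67.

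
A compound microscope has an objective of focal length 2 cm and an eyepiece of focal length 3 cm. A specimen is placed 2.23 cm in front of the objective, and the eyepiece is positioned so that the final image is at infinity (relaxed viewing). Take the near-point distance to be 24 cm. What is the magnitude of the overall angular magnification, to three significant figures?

69.6

Objective: 1/d_i = 1/f_obj - 1/d_o = 1/2 - 1/2.23 = 0.05157 cm^-1, so d_i = 19.391 cm.
m_obj = -d_i/d_o = -19.391/2.23 = -8.696.
Eyepiece angular magnification (image at infinity): M_eye = D/f_e = 24/3 = 8.000.
Overall M = m_obj x M_eye = (-8.696)(8.000) = -69.57.
|M| = 69.57.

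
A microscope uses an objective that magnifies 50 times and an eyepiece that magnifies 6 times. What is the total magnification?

The overall magnification of a compound microscope is the product of the objective and eyepiece magnifications:
M = M_obj x M_eye = 50 x 6 = 300.

300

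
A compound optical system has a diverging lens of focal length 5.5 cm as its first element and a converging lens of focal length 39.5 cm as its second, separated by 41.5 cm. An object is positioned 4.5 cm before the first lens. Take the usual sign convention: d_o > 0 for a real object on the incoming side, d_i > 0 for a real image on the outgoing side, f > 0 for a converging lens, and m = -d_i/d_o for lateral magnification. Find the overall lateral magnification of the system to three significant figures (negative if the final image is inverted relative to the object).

Lens 1: 1/d_i1 = 1/f_1 - 1/d_o1 = 1/(-5.5) - 1/4.5 = -0.40404 cm^-1, so d_i1 = -2.475 cm.
m_1 = -(-2.475)/4.5 = 0.5500.
The intermediate image is virtual, 2.475 cm to the left of lens 1, so d_o2 = L - d_i1 = 41.5 - (-2.475) = 43.975 cm.
Lens 2: 1/d_i2 = 1/f_2 - 1/d_o2 = 1/39.5 - 1/(43.975) = 0.00258 cm^-1, so d_i2 = 388.159 cm.
m_2 = -(388.159)/(43.975) = -8.8268.
Total m = m_1 x m_2 = (0.5500)(-8.8268) = -4.8547.

-4.85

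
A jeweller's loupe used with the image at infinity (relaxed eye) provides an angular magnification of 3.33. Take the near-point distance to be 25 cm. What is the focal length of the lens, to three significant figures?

For the image at infinity, M = D/f.
f = D/M = 25/3.33 = 7.508 cm.

7.51 cm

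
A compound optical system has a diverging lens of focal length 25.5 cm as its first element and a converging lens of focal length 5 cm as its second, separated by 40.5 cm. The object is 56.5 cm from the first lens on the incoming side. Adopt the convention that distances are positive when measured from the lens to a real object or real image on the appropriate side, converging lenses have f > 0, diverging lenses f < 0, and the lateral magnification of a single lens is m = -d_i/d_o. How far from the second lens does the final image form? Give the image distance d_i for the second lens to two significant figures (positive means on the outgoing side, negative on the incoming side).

First lens: d_i1 = 1/(1/(-25.5) - 1/56.5) = -17.570 cm.
With d_i1 < 0 the first image is virtual and lies on the object side; the object distance for lens 2 is d_o2 = 40.5 - (-17.570) = 58.070 cm.
Second lens: d_i2 = 1/(1/5 - 1/(58.070)) = 5.471 cm.

5.5 cm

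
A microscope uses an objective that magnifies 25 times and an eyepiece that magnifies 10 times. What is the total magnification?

250

The overall magnification of a compound microscope is the product of the objective and eyepiece magnifications:
M = M_obj x M_eye = 25 x 10 = 250.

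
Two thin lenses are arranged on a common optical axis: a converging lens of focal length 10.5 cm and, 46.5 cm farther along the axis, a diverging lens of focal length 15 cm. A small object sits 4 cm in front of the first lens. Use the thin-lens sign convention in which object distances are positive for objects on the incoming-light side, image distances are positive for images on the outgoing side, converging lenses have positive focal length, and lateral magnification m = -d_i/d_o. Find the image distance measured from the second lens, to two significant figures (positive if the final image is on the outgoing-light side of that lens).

First lens: d_i1 = 1/(1/10.5 - 1/4) = -6.462 cm.
With d_i1 < 0 the first image is virtual and lies on the object side; the object distance for lens 2 is d_o2 = 46.5 - (-6.462) = 52.962 cm.
Second lens: d_i2 = 1/(1/(-15) - 1/(52.962)) = -11.689 cm.

-12 cm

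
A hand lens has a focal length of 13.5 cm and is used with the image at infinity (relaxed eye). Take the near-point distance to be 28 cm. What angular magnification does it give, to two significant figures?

2.1

M = D/f = 28/13.5 = 2.074.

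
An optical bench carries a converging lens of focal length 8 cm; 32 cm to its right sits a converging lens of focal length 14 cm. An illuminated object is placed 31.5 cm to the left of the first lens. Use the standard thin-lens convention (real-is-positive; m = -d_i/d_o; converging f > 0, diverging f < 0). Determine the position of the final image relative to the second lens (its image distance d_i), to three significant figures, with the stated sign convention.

40.9 cm

Applying the thin-lens equation to the first lens, 1/8 = 1/31.5 + 1/d_i1, which gives d_i1 = 10.723 cm.
Object distance for lens 2: d_o2 = 32 - 10.723 = 21.277 cm.
Applying the thin-lens equation again with f_2 = 14 cm and d_o2 = 21.277 cm gives d_i2 = 40.936 cm.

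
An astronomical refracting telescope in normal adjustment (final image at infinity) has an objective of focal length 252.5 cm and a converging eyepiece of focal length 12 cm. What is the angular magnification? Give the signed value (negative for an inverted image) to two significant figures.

-21

M = -f_obj/f_eye = -252.5/(12) = -21.042.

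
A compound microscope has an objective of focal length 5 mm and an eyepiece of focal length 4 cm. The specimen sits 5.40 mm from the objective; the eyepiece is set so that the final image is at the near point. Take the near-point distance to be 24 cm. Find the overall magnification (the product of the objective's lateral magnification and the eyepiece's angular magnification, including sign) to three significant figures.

Convert to cm: f_obj = 5 mm = 0.5 cm; d_o = 5.40 mm = 0.54 cm.
Objective: 1/d_i = 1/f_obj - 1/d_o = 1/0.5 - 1/0.54 = 0.14815 cm^-1, so d_i = 6.750 cm.
m_obj = -d_i/d_o = -6.750/0.54 = -12.500.
Eyepiece angular magnification (image at near point): M_eye = 1 + D/f_e = 1 + 24/4 = 7.000.
Overall M = m_obj x M_eye = (-12.500)(7.000) = -87.50.

-87.5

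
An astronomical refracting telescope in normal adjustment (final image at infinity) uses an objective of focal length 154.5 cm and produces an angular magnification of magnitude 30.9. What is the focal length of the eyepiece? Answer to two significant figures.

|M| = f_obj/f_eye, so f_eye = f_obj/|M| = 154.5/30.9 = 5.000 cm.

5.0 cm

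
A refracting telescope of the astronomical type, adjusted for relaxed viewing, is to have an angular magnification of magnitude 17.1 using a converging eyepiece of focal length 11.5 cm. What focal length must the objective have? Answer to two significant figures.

|M| = f_obj/|f_eye|, so f_obj = |M| x |f_eye| = 17.1 x 11.5 = 196.650 cm.

200 cm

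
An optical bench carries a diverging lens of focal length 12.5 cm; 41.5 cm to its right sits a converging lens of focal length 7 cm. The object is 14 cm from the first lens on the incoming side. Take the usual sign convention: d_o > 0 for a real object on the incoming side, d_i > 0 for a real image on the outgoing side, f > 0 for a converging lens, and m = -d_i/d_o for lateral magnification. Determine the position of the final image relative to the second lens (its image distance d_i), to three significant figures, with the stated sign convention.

First lens: d_i1 = 1/(1/(-12.5) - 1/14) = -6.604 cm.
With d_i1 < 0 the first image is virtual and lies on the object side; the object distance for lens 2 is d_o2 = 41.5 - (-6.604) = 48.104 cm.
Second lens: d_i2 = 1/(1/7 - 1/(48.104)) = 8.192 cm.

8.19 cm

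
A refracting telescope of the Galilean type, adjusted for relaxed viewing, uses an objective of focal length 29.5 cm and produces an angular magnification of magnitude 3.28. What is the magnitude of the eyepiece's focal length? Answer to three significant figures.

|M| = f_obj/|f_eye|, so |f_eye| = f_obj/|M| = 29.5/3.28 = 8.994 cm.
(The eyepiece is diverging, so its signed focal length is -8.994 cm.)

8.99 cm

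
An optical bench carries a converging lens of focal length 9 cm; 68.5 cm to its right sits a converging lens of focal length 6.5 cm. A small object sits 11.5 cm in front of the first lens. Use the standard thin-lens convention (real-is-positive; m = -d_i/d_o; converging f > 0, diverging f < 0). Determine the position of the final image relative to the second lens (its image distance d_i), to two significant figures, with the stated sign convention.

8.6 cm

Lens 1: 1/d_i1 = 1/f_1 - 1/d_o1 = 1/9 - 1/11.5 = 0.02415 cm^-1, so d_i1 = 41.400 cm.
Object distance for lens 2: d_o2 = 68.5 - 41.400 = 27.100 cm.
Lens 2: 1/d_i2 = 1/f_2 - 1/d_o2 = 1/6.5 - 1/(27.100) = 0.11695 cm^-1, so d_i2 = 8.551 cm.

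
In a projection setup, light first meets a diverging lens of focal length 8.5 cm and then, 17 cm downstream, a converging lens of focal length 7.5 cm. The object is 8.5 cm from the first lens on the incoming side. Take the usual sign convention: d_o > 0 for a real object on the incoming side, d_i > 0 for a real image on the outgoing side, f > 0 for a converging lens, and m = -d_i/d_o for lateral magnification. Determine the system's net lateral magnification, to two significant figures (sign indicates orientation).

-0.27

Lens 1: 1/d_i1 = 1/f_1 - 1/d_o1 = 1/(-8.5) - 1/8.5 = -0.23529 cm^-1, so d_i1 = -4.250 cm.
m_1 = -(-4.250)/8.5 = 0.5000.
With d_i1 < 0 the first image is virtual and lies on the object side; the object distance for lens 2 is d_o2 = 17 - (-4.250) = 21.250 cm.
Lens 2: 1/d_i2 = 1/f_2 - 1/d_o2 = 1/7.5 - 1/(21.250) = 0.08627 cm^-1, so d_i2 = 11.591 cm.
m_2 = -(11.591)/(21.250) = -0.5455.
Total m = m_1 x m_2 = (0.5000)(-0.5455) = -0.2727.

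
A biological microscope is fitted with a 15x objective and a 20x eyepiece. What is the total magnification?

The overall magnification of a compound microscope is the product of the objective and eyepiece magnifications:
M = M_obj x M_eye = 15 x 20 = 300.

300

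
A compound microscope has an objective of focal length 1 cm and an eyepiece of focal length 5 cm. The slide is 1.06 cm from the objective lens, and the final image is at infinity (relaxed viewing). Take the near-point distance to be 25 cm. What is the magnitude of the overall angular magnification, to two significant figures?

Objective: 1/d_i = 1/f_obj - 1/d_o = 1/1 - 1/1.06 = 0.05660 cm^-1, so d_i = 17.667 cm.
m_obj = -d_i/d_o = -17.667/1.06 = -16.667.
Eyepiece angular magnification (image at infinity): M_eye = D/f_e = 25/5 = 5.000.
Overall M = m_obj x M_eye = (-16.667)(5.000) = -83.33.
|M| = 83.33.

83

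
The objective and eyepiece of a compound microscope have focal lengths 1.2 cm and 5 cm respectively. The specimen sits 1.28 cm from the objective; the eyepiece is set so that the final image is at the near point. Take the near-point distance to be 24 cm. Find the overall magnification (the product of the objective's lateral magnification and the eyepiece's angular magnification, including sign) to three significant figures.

Objective: 1/d_i = 1/f_obj - 1/d_o = 1/1.2 - 1/1.28 = 0.05208 cm^-1, so d_i = 19.200 cm.
m_obj = -d_i/d_o = -19.200/1.28 = -15.000.
Eyepiece angular magnification (image at near point): M_eye = 1 + D/f_e = 1 + 24/5 = 5.800.
Overall M = m_obj x M_eye = (-15.000)(5.800) = -87.00.

-87.0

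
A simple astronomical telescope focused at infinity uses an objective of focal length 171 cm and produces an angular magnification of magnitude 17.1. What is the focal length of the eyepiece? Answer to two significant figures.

|M| = f_obj/f_eye, so f_eye = f_obj/|M| = 171/17.1 = 10.000 cm.

10 cm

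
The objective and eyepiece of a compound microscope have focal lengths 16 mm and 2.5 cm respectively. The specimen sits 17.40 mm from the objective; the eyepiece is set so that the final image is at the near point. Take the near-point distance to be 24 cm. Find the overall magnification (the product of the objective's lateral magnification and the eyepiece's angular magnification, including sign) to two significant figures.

Convert to cm: f_obj = 16 mm = 1.6 cm; d_o = 17.40 mm = 1.74 cm.
Objective: 1/d_i = 1/f_obj - 1/d_o = 1/1.6 - 1/1.74 = 0.05029 cm^-1, so d_i = 19.886 cm.
m_obj = -d_i/d_o = -19.886/1.74 = -11.429.
Eyepiece angular magnification (image at near point): M_eye = 1 + D/f_e = 1 + 24/2.5 = 10.600.
Overall M = m_obj x M_eye = (-11.429)(10.600) = -121.14.

-120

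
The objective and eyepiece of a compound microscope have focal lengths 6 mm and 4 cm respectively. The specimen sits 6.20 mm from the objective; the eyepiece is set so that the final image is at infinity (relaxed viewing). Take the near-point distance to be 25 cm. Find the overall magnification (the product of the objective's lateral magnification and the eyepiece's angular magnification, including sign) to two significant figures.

-190

Convert to cm: f_obj = 6 mm = 0.6 cm; d_o = 6.20 mm = 0.62 cm.
Objective: 1/d_i = 1/f_obj - 1/d_o = 1/0.6 - 1/0.62 = 0.05376 cm^-1, so d_i = 18.600 cm.
m_obj = -d_i/d_o = -18.600/0.62 = -30.000.
Eyepiece angular magnification (image at infinity): M_eye = D/f_e = 25/4 = 6.250.
Overall M = m_obj x M_eye = (-30.000)(6.250) = -187.50.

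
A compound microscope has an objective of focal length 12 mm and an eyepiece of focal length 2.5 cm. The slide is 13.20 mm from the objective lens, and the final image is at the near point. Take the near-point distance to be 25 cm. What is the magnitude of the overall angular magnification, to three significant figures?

Convert to cm: f_obj = 12 mm = 1.2 cm; d_o = 13.20 mm = 1.32 cm.
Objective: 1/d_i = 1/f_obj - 1/d_o = 1/1.2 - 1/1.32 = 0.07576 cm^-1, so d_i = 13.200 cm.
m_obj = -d_i/d_o = -13.200/1.32 = -10.000.
Eyepiece angular magnification (image at near point): M_eye = 1 + D/f_e = 1 + 25/2.5 = 11.000.
Overall M = m_obj x M_eye = (-10.000)(11.000) = -110.00.
|M| = 110.00.

110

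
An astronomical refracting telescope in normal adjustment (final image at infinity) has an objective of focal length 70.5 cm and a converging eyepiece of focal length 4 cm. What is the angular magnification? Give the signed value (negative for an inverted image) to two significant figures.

-18

M = -f_obj/f_eye = -70.5/(4) = -17.625.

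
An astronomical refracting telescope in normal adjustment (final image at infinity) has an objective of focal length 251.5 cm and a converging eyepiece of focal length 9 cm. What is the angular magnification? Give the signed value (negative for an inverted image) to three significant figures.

-27.9

M = -f_obj/f_eye = -251.5/(9) = -27.944.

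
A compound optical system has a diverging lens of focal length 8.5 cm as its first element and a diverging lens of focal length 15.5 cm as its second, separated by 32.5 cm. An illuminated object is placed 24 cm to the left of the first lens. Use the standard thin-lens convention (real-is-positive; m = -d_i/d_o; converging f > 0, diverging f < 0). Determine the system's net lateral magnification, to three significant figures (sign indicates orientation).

Applying the thin-lens equation to the first lens, 1/(-8.5) = 1/24 + 1/d_i1, which gives d_i1 = -6.277 cm.
Its lateral magnification is m_1 = -d_i1/d_o1 = -(-6.277)/24 = 0.2615.
The intermediate image is virtual, 6.277 cm to the left of lens 1, so d_o2 = L - d_i1 = 32.5 - (-6.277) = 38.777 cm.
Applying the thin-lens equation again with f_2 = -15.5 cm and d_o2 = 38.777 cm gives d_i2 = -11.074 cm.
m_2 = -(-11.074)/(38.777) = 0.2856.
The system's lateral magnification is m_1 m_2 = (0.2615)(0.2856) = 0.0747.

0.0747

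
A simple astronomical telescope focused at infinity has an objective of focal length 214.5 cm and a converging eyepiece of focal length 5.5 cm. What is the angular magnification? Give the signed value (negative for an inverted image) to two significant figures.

M = -f_obj/f_eye = -214.5/(5.5) = -39.000.

-39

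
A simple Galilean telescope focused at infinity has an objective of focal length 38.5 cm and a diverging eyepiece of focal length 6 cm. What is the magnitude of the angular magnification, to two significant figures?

6.4

|M| = f_obj/|f_eye| = 38.5/6 = 6.417.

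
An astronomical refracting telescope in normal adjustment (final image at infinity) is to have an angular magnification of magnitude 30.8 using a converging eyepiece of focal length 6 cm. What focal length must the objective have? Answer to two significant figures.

180 cm

|M| = f_obj/|f_eye|, so f_obj = |M| x |f_eye| = 30.8 x 6 = 184.800 cm.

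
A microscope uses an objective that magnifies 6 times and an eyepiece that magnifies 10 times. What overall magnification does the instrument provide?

60

The overall magnification of a compound microscope is the product of the objective and eyepiece magnifications:
M = M_obj x M_eye = 6 x 10 = 60.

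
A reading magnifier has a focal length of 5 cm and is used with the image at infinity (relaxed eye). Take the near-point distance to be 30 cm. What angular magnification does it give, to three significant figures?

6.00

M = D/f = 30/5 = 6.000.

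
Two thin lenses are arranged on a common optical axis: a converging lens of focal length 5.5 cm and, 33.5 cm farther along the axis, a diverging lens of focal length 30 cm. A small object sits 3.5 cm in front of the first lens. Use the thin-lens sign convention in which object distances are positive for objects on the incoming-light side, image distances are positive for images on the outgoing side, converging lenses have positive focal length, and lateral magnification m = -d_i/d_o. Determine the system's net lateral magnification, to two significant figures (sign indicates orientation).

1.1

Applying the thin-lens equation to the first lens, 1/5.5 = 1/3.5 + 1/d_i1, which gives d_i1 = -9.625 cm.
Its lateral magnification is m_1 = -d_i1/d_o1 = -(-9.625)/3.5 = 2.7500.
The intermediate image is virtual, 9.625 cm to the left of lens 1, so d_o2 = L - d_i1 = 33.5 - (-9.625) = 43.125 cm.
Applying the thin-lens equation again with f_2 = -30 cm and d_o2 = 43.125 cm gives d_i2 = -17.692 cm.
m_2 = -(-17.692)/(43.125) = 0.4103.
The system's lateral magnification is m_1 m_2 = (2.7500)(0.4103) = 1.1282.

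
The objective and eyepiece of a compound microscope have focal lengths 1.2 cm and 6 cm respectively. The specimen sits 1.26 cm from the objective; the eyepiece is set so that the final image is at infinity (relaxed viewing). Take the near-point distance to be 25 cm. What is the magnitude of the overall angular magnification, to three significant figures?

83.3

Objective: 1/d_i = 1/f_obj - 1/d_o = 1/1.2 - 1/1.26 = 0.03968 cm^-1, so d_i = 25.200 cm.
m_obj = -d_i/d_o = -25.200/1.26 = -20.000.
Eyepiece angular magnification (image at infinity): M_eye = D/f_e = 25/6 = 4.167.
Overall M = m_obj x M_eye = (-20.000)(4.167) = -83.33.
|M| = 83.33.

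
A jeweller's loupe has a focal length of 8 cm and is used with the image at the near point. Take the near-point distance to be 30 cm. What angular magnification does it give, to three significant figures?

M = 1 + D/f = 1 + 30/8 = 4.750.

4.75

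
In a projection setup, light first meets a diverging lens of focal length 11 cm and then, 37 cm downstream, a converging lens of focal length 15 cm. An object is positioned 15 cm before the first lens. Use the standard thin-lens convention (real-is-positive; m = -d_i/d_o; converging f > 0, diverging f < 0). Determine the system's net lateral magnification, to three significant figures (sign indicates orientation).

-0.224

First lens: d_i1 = 1/(1/(-11) - 1/15) = -6.346 cm.
m_1 = -(-6.346)/15 = 0.4231.
With d_i1 < 0 the first image is virtual and lies on the object side; the object distance for lens 2 is d_o2 = 37 - (-6.346) = 43.346 cm.
Second lens: d_i2 = 1/(1/15 - 1/(43.346)) = 22.938 cm.
m_2 = -(22.938)/(43.346) = -0.5292.
The system's lateral magnification is m_1 m_2 = (0.4231)(-0.5292) = -0.2239.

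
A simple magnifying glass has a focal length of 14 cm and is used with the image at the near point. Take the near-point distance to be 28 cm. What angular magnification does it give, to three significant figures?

M = 1 + D/f = 1 + 28/14 = 3.000.

3.00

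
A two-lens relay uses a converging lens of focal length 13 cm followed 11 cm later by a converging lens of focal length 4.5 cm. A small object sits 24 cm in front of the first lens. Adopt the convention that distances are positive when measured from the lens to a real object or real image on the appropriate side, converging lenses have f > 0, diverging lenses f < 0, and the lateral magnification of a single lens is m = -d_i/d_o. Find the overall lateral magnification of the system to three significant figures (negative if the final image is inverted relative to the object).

-0.243

First lens: d_i1 = 1/(1/13 - 1/24) = 28.364 cm.
m_1 = -(28.364)/24 = -1.1818.
This image would form 28.364 cm past lens 1, i.e. 17.364 cm beyond lens 2, so it is a virtual object for lens 2: d_o2 = 11 - 28.364 = -17.364 cm.
Second lens: d_i2 = 1/(1/4.5 - 1/(-17.364)) = 3.574 cm.
m_2 = -(3.574)/(-17.364) = 0.2058.
The system's lateral magnification is m_1 m_2 = (-1.1818)(0.2058) = -0.2432.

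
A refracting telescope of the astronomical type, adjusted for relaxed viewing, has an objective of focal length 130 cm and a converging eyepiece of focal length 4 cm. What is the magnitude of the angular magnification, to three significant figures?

|M| = f_obj/|f_eye| = 130/4 = 32.500.

32.5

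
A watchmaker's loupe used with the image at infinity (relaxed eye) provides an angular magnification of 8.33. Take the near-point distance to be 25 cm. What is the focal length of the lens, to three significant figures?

For the image at infinity, M = D/f.
f = D/M = 25/8.33 = 3.001 cm.

3.00 cm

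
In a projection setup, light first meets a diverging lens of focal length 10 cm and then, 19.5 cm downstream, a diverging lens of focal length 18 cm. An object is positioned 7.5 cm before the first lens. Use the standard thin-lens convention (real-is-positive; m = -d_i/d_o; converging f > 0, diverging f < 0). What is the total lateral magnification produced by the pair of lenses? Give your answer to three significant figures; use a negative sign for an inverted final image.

Lens 1: 1/d_i1 = 1/f_1 - 1/d_o1 = 1/(-10) - 1/7.5 = -0.23333 cm^-1, so d_i1 = -4.286 cm.
m_1 = -(-4.286)/7.5 = 0.5714.
The intermediate image is virtual, 4.286 cm to the left of lens 1, so d_o2 = L - d_i1 = 19.5 - (-4.286) = 23.786 cm.
Lens 2: 1/d_i2 = 1/f_2 - 1/d_o2 = 1/(-18) - 1/(23.786) = -0.09760 cm^-1, so d_i2 = -10.246 cm.
m_2 = -(-10.246)/(23.786) = 0.4308.
The system's lateral magnification is m_1 m_2 = (0.5714)(0.4308) = 0.2462.

0.246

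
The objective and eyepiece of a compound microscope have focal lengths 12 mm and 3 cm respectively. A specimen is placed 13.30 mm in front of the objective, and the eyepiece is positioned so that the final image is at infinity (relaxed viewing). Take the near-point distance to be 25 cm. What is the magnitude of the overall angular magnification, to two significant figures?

77

Convert to cm: f_obj = 12 mm = 1.2 cm; d_o = 13.30 mm = 1.33 cm.
Objective: 1/d_i = 1/f_obj - 1/d_o = 1/1.2 - 1/1.33 = 0.08145 cm^-1, so d_i = 12.277 cm.
m_obj = -d_i/d_o = -12.277/1.33 = -9.231.
Eyepiece angular magnification (image at infinity): M_eye = D/f_e = 25/3 = 8.333.
Overall M = m_obj x M_eye = (-9.231)(8.333) = -76.92.
|M| = 76.92.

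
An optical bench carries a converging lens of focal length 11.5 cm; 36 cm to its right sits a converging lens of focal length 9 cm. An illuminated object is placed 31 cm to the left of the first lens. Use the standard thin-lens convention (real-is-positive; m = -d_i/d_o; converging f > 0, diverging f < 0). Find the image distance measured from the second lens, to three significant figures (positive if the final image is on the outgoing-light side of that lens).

First lens: d_i1 = 1/(1/11.5 - 1/31) = 18.282 cm.
That image sits 17.718 cm in front of the second lens, so d_o2 = 17.718 cm.
Second lens: d_i2 = 1/(1/9 - 1/(17.718)) = 18.291 cm.

18.3 cm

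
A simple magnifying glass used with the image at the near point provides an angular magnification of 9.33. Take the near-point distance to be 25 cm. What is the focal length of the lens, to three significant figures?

For the image at the near point, M = 1 + D/f.
f = D/(M - 1) = 25/(9.33 - 1) = 3.001 cm.

3.00 cm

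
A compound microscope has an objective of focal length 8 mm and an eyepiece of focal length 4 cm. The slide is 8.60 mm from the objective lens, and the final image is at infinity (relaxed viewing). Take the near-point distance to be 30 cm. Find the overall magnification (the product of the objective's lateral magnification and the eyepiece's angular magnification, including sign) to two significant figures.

Convert to cm: f_obj = 8 mm = 0.8 cm; d_o = 8.60 mm = 0.86 cm.
Objective: 1/d_i = 1/f_obj - 1/d_o = 1/0.8 - 1/0.86 = 0.08721 cm^-1, so d_i = 11.467 cm.
m_obj = -d_i/d_o = -11.467/0.86 = -13.333.
Eyepiece angular magnification (image at infinity): M_eye = D/f_e = 30/4 = 7.500.
Overall M = m_obj x M_eye = (-13.333)(7.500) = -100.00.

-100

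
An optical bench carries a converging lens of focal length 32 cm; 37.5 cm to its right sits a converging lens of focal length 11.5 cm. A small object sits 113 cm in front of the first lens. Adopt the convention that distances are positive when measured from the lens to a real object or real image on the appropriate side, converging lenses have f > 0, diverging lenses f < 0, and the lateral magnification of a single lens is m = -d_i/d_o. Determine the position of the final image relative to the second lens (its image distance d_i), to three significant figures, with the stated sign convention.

4.41 cm

First lens: d_i1 = 1/(1/32 - 1/113) = 44.642 cm.
This image would form 44.642 cm past lens 1, i.e. 7.142 cm beyond lens 2, so it is a virtual object for lens 2: d_o2 = 37.5 - 44.642 = -7.142 cm.
Second lens: d_i2 = 1/(1/11.5 - 1/(-7.142)) = 4.406 cm.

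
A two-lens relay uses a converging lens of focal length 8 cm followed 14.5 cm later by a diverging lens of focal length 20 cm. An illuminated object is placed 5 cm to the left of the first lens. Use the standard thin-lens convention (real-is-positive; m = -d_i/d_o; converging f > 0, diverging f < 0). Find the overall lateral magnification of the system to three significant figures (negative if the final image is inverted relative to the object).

Applying the thin-lens equation to the first lens, 1/8 = 1/5 + 1/d_i1, which gives d_i1 = -13.333 cm.
Its lateral magnification is m_1 = -d_i1/d_o1 = -(-13.333)/5 = 2.6667.
The intermediate image is virtual, 13.333 cm to the left of lens 1, so d_o2 = L - d_i1 = 14.5 - (-13.333) = 27.833 cm.
Applying the thin-lens equation again with f_2 = -20 cm and d_o2 = 27.833 cm gives d_i2 = -11.638 cm.
m_2 = -(-11.638)/(27.833) = 0.4181.
The system's lateral magnification is m_1 m_2 = (2.6667)(0.4181) = 1.1150.

1.11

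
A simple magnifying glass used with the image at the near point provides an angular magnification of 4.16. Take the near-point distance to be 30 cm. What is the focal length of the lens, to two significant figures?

For the image at the near point, M = 1 + D/f.
f = D/(M - 1) = 30/(4.16 - 1) = 9.494 cm.

9.5 cm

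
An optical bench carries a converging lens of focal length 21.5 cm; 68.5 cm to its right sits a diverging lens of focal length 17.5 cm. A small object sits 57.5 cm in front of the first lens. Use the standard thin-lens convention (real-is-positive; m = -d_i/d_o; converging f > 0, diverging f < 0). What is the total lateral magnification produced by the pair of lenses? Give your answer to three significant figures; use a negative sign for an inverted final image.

First lens: d_i1 = 1/(1/21.5 - 1/57.5) = 34.340 cm.
m_1 = -(34.340)/57.5 = -0.5972.
Object distance for lens 2: d_o2 = 68.5 - 34.340 = 34.160 cm.
Second lens: d_i2 = 1/(1/(-17.5) - 1/(34.160)) = -11.572 cm.
m_2 = -(-11.572)/(34.160) = 0.3388.
Total m = m_1 x m_2 = (-0.5972)(0.3388) = -0.2023.

-0.202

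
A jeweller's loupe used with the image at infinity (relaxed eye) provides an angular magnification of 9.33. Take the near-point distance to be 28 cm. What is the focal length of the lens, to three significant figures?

For the image at infinity, M = D/f.
f = D/M = 28/9.33 = 3.001 cm.

3.00 cm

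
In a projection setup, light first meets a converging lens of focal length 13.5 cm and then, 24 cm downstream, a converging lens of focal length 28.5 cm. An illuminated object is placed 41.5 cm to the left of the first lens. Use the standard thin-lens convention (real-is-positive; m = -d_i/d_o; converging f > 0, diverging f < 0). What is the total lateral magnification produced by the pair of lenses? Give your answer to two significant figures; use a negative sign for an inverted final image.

-0.56

Applying the thin-lens equation to the first lens, 1/13.5 = 1/41.5 + 1/d_i1, which gives d_i1 = 20.009 cm.
Its lateral magnification is m_1 = -d_i1/d_o1 = -(20.009)/41.5 = -0.4821.
That image sits 3.991 cm in front of the second lens, so d_o2 = 3.991 cm.
Applying the thin-lens equation again with f_2 = 28.5 cm and d_o2 = 3.991 cm gives d_i2 = -4.641 cm.
m_2 = -(-4.641)/(3.991) = 1.1628.
Total m = m_1 x m_2 = (-0.4821)(1.1628) = -0.5607.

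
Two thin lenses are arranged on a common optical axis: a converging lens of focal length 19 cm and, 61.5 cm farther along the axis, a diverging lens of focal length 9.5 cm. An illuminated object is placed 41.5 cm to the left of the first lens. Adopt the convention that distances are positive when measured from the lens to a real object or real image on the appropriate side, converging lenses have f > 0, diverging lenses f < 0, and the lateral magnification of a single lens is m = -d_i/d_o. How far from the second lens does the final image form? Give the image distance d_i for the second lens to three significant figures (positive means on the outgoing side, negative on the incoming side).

Applying the thin-lens equation to the first lens, 1/19 = 1/41.5 + 1/d_i1, which gives d_i1 = 35.044 cm.
That image sits 26.456 cm in front of the second lens, so d_o2 = 26.456 cm.
Applying the thin-lens equation again with f_2 = -9.5 cm and d_o2 = 26.456 cm gives d_i2 = -6.990 cm.

-6.99 cm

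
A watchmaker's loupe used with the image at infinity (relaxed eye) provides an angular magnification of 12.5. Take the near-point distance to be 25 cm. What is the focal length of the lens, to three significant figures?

For the image at infinity, M = D/f.
f = D/M = 25/12.5 = 2.000 cm.

2.00 cm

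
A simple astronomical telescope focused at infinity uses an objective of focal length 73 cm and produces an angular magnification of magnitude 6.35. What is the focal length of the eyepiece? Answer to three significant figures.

|M| = f_obj/f_eye, so f_eye = f_obj/|M| = 73/6.35 = 11.496 cm.

11.5 cm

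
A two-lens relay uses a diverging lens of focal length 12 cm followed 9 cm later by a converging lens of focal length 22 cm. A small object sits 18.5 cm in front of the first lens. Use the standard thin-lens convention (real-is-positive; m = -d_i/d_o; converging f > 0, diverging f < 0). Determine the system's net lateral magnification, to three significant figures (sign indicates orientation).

Applying the thin-lens equation to the first lens, 1/(-12) = 1/18.5 + 1/d_i1, which gives d_i1 = -7.279 cm.
Its lateral magnification is m_1 = -d_i1/d_o1 = -(-7.279)/18.5 = 0.3934.
With d_i1 < 0 the first image is virtual and lies on the object side; the object distance for lens 2 is d_o2 = 9 - (-7.279) = 16.279 cm.
Applying the thin-lens equation again with f_2 = 22 cm and d_o2 = 16.279 cm gives d_i2 = -62.596 cm.
m_2 = -(-62.596)/(16.279) = 3.8453.
The system's lateral magnification is m_1 m_2 = (0.3934)(3.8453) = 1.5129.

1.51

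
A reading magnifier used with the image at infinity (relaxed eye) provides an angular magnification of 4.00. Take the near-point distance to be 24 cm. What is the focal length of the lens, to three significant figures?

6.00 cm

For the image at infinity, M = D/f.
f = D/M = 24/4.0 = 6.000 cm.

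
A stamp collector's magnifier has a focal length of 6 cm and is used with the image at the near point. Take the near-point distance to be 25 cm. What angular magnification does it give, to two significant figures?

M = 1 + D/f = 1 + 25/6 = 5.167.

5.2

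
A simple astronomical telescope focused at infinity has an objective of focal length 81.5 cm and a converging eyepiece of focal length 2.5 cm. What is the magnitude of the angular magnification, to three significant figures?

32.6

|M| = f_obj/|f_eye| = 81.5/2.5 = 32.600.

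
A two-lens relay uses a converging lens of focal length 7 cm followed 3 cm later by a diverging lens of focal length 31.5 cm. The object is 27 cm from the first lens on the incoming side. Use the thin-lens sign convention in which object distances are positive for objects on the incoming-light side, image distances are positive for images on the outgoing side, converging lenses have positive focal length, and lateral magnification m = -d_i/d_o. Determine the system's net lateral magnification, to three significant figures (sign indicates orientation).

First lens: d_i1 = 1/(1/7 - 1/27) = 9.450 cm.
m_1 = -(9.450)/27 = -0.3500.
This image would form 9.450 cm past lens 1, i.e. 6.450 cm beyond lens 2, so it is a virtual object for lens 2: d_o2 = 3 - 9.450 = -6.450 cm.
Second lens: d_i2 = 1/(1/(-31.5) - 1/(-6.450)) = 8.111 cm.
m_2 = -(8.111)/(-6.450) = 1.2575.
The system's lateral magnification is m_1 m_2 = (-0.3500)(1.2575) = -0.4401.

-0.440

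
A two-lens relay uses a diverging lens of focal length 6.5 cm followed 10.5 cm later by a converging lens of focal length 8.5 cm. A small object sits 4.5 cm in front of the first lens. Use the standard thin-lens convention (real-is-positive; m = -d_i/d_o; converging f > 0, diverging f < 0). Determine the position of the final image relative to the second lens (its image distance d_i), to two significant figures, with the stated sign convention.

24 cm

Lens 1: 1/d_i1 = 1/f_1 - 1/d_o1 = 1/(-6.5) - 1/4.5 = -0.37607 cm^-1, so d_i1 = -2.659 cm.
With d_i1 < 0 the first image is virtual and lies on the object side; the object distance for lens 2 is d_o2 = 10.5 - (-2.659) = 13.159 cm.
Lens 2: 1/d_i2 = 1/f_2 - 1/d_o2 = 1/8.5 - 1/(13.159) = 0.04165 cm^-1, so d_i2 = 24.007 cm.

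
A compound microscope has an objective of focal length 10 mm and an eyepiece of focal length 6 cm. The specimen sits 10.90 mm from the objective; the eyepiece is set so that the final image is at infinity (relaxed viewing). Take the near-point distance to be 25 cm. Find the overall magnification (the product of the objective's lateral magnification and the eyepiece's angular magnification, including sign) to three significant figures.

-46.3

Convert to cm: f_obj = 10 mm = 1 cm; d_o = 10.90 mm = 1.09 cm.
Objective: 1/d_i = 1/f_obj - 1/d_o = 1/1 - 1/1.09 = 0.08257 cm^-1, so d_i = 12.111 cm.
m_obj = -d_i/d_o = -12.111/1.09 = -11.111.
Eyepiece angular magnification (image at infinity): M_eye = D/f_e = 25/6 = 4.167.
Overall M = m_obj x M_eye = (-11.111)(4.167) = -46.30.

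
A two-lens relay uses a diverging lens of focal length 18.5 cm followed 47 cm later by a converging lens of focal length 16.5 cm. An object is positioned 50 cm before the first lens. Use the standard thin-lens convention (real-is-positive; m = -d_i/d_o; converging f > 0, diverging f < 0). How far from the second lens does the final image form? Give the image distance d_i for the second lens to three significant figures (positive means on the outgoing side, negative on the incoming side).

First lens: d_i1 = 1/(1/(-18.5) - 1/50) = -13.504 cm.
With d_i1 < 0 the first image is virtual and lies on the object side; the object distance for lens 2 is d_o2 = 47 - (-13.504) = 60.504 cm.
Second lens: d_i2 = 1/(1/16.5 - 1/(60.504)) = 22.687 cm.

22.7 cm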